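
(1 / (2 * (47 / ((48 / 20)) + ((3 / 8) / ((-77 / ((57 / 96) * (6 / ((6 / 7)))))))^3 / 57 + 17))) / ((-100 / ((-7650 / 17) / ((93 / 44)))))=2210716975104 / 75973856551859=0.03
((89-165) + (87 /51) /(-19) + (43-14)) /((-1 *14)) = 7605 /2261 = 3.36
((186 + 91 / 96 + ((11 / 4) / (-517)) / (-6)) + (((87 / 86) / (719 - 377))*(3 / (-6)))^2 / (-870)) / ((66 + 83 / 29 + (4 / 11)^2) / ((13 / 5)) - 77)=-4623119494841582449 / 1247934476515944960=-3.70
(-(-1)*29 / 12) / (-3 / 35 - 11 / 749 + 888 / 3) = 108605 / 13297728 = 0.01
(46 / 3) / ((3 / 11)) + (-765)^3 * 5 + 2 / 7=-141024590815 / 63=-2238485568.49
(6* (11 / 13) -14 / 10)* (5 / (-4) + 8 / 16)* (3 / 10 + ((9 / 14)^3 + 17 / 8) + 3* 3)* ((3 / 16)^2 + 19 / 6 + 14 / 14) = -4418067721 / 32614400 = -135.46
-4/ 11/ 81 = -4/ 891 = -0.00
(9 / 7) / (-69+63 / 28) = -12 / 623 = -0.02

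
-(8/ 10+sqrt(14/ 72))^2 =-751/ 900-4 * sqrt(7)/ 15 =-1.54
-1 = -1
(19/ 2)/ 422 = 19/ 844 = 0.02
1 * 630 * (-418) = -263340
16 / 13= 1.23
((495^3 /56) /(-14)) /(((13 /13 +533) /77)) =-444720375 /19936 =-22307.40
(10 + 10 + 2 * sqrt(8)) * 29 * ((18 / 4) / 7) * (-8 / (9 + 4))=-20880 / 91- 4176 * sqrt(2) / 91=-294.35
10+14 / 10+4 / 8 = 119 / 10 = 11.90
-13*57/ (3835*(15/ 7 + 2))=-399/ 8555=-0.05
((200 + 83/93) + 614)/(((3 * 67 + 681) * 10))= 0.09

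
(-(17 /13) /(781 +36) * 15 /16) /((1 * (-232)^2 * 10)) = -51 /18293270528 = -0.00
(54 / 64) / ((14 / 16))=27 / 28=0.96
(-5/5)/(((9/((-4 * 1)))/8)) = 32/9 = 3.56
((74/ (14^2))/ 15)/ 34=37/ 49980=0.00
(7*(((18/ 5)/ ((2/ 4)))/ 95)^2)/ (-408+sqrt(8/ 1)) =-462672/ 4694579375 - 2268*sqrt(2)/ 4694579375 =-0.00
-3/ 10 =-0.30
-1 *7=-7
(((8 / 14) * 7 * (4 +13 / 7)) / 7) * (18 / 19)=3.17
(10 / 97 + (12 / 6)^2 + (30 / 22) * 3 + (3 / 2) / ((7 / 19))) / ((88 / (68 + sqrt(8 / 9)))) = 183221 * sqrt(2) / 1971816 + 3114757 / 328636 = 9.61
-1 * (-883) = 883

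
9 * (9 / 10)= 81 / 10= 8.10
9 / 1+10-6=13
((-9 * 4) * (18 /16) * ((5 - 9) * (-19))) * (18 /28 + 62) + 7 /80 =-192814.63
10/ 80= 1/ 8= 0.12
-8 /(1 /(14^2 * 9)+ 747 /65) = -917280 /1317773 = -0.70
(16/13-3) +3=16/13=1.23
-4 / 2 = -2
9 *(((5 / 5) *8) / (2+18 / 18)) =24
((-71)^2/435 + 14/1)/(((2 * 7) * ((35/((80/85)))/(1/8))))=11131/1811775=0.01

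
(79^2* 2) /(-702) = -6241 /351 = -17.78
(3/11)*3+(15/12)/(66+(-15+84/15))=10463/12452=0.84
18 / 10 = 9 / 5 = 1.80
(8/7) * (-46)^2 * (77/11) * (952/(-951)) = -16945.80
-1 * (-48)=48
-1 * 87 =-87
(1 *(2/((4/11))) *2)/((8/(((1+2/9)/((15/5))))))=121/216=0.56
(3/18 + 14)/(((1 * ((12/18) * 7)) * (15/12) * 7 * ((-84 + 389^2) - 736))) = 0.00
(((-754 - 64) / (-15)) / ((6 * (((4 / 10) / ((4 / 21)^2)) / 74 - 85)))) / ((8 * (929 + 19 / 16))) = -484256 / 33641994573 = -0.00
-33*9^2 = -2673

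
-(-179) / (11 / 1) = 179 / 11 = 16.27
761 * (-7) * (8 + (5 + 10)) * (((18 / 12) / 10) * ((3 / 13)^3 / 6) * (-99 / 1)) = 327498633 / 87880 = 3726.66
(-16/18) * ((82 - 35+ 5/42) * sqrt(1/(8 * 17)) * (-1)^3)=1979 * sqrt(34)/3213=3.59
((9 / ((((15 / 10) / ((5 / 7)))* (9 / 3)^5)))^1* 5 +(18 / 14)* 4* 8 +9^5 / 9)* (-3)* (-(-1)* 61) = -228351365 / 189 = -1208208.28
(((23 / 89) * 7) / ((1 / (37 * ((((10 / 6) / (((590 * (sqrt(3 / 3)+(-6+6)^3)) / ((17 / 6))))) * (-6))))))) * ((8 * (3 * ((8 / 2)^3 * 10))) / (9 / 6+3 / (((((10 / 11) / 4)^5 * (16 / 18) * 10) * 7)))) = -609.42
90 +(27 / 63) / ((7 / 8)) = 4434 / 49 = 90.49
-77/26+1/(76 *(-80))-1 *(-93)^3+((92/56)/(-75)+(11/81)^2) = 14599307577902041/18150350400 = 804354.03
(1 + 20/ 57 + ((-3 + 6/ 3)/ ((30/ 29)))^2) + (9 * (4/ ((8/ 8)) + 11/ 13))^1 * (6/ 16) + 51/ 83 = 710564407/ 36901800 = 19.26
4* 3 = 12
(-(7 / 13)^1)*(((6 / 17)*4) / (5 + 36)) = -168 / 9061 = -0.02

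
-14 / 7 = -2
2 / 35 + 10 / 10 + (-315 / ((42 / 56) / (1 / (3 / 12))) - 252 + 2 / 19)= -1284007 / 665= -1930.84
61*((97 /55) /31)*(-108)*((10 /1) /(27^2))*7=-331352 /9207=-35.99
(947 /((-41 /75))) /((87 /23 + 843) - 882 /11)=-239591 /106026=-2.26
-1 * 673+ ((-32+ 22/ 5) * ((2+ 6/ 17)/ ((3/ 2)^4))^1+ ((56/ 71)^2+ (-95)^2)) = 19296774304/ 2313819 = 8339.79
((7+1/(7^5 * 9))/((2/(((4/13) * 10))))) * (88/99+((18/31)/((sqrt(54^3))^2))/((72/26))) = 22971653956045/2399711560974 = 9.57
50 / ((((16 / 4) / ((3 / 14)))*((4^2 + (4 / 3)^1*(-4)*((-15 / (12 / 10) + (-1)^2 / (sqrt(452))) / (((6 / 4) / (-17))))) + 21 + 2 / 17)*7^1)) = -0.00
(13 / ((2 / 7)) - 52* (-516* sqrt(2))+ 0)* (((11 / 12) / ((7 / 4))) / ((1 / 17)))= 338306.85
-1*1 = -1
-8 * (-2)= 16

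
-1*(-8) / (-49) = -8 / 49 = -0.16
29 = 29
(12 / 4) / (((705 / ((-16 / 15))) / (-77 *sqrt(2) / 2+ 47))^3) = -9095168 / 1677459375+ 1512541184 *sqrt(2) / 394202953125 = 0.00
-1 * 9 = -9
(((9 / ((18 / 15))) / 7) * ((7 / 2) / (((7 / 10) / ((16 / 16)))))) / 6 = 25 / 28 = 0.89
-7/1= -7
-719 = -719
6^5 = 7776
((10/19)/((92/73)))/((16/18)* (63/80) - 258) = -1825/1124401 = -0.00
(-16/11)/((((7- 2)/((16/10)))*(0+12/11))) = -0.43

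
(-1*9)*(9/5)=-81/5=-16.20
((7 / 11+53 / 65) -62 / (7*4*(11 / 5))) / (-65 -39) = -4457 / 1041040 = -0.00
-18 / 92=-9 / 46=-0.20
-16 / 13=-1.23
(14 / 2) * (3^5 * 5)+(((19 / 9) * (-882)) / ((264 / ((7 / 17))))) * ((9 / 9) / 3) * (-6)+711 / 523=4994991163 / 586806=8512.17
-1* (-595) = 595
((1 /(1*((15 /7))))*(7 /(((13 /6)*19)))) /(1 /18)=1764 /1235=1.43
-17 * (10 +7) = -289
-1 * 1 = -1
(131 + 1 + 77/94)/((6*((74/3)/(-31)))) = -387035/13912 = -27.82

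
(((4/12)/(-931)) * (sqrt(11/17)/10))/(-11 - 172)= sqrt(187)/86890230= 0.00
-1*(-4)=4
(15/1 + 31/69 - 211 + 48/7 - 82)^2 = 17094255025/233289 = 73275.02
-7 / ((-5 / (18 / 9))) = 2.80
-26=-26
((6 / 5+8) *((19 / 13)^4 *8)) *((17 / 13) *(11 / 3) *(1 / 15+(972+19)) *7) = 933245699880032 / 83540925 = 11171120.02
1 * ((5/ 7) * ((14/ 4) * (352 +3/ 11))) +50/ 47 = 911725/ 1034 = 881.75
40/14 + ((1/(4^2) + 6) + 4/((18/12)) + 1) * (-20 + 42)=36439/168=216.90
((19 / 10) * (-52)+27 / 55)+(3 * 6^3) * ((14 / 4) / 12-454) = -294101.31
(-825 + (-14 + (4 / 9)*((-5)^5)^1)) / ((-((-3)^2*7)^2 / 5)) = 100255 / 35721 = 2.81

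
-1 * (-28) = 28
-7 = -7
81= 81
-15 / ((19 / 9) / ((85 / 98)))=-11475 / 1862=-6.16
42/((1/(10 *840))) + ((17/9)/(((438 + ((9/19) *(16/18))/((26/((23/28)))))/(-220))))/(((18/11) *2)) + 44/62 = 134180095029487/380328615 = 352800.42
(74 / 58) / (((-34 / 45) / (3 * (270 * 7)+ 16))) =-4733595 / 493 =-9601.61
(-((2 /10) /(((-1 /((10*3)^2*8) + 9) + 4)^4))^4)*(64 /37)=-5340967060494820642401381557207040000000000000000000000000000 /1283929167815480752354987190469124100542169187185127106680977003651423546286988837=-0.00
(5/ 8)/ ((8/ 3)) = 15/ 64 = 0.23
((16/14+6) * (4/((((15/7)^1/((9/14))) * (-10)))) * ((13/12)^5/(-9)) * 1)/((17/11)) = 4084223/44416512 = 0.09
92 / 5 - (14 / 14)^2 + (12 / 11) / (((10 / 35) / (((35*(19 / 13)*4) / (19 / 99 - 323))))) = 818871 / 54665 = 14.98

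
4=4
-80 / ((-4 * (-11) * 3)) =-20 / 33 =-0.61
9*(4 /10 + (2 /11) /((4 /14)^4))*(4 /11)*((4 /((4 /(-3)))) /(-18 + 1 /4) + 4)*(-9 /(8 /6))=-109519371 /42955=-2549.63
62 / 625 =0.10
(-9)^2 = 81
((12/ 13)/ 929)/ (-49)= -12/ 591773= -0.00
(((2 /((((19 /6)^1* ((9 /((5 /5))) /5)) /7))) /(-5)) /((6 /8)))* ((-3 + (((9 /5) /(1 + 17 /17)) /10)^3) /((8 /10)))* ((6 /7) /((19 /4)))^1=999757 /2256250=0.44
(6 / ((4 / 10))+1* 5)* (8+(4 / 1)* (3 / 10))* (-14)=-2576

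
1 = 1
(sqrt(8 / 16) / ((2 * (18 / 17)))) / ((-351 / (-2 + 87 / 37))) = -17 * sqrt(2) / 71928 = -0.00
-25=-25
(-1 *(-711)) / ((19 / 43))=30573 / 19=1609.11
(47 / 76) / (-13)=-47 / 988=-0.05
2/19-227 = -4311/19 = -226.89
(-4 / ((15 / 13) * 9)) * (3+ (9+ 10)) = -1144 / 135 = -8.47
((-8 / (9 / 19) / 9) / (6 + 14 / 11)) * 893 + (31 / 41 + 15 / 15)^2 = -309537757 / 1361610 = -227.33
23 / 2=11.50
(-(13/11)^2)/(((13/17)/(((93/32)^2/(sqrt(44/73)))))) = -1911429 * sqrt(803)/2725888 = -19.87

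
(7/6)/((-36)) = -7/216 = -0.03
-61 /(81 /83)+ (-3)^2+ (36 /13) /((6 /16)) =-48566 /1053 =-46.12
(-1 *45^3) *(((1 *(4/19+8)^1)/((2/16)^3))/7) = -54724330.83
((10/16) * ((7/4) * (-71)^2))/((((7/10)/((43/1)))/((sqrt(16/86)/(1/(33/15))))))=277255 * sqrt(86)/8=321394.64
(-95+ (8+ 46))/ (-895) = 41/ 895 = 0.05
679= 679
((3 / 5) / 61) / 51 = 1 / 5185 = 0.00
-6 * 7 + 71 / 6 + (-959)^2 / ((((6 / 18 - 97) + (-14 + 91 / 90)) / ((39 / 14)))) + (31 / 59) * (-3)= -81735214363 / 3493626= -23395.52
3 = 3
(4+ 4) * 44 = 352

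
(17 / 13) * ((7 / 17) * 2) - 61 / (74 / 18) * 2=-13756 / 481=-28.60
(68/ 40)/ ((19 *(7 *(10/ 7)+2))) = 0.01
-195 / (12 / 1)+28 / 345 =-22313 / 1380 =-16.17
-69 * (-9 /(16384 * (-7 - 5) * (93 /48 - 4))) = 69 /45056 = 0.00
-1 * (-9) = 9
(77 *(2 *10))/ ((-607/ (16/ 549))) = -24640/ 333243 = -0.07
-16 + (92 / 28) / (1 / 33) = 647 / 7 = 92.43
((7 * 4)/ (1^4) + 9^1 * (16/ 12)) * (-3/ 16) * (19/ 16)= -285/ 32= -8.91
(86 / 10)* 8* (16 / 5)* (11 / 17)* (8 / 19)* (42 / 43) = 473088 / 8075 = 58.59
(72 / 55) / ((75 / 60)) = 288 / 275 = 1.05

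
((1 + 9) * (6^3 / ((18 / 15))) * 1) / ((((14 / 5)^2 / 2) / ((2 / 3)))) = 15000 / 49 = 306.12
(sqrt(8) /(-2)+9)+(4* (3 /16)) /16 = 579 /64 - sqrt(2) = 7.63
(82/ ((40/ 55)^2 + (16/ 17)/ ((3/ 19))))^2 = 64014566121/ 400960576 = 159.65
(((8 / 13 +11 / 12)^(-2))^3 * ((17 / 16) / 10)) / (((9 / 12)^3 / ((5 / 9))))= 2016602185728 / 186374892382561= 0.01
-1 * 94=-94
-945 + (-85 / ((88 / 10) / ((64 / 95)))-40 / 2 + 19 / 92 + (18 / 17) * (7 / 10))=-1586263001 / 1634380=-970.56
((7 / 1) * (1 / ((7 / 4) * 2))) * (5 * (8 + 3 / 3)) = 90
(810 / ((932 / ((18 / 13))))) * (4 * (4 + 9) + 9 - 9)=14580 / 233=62.58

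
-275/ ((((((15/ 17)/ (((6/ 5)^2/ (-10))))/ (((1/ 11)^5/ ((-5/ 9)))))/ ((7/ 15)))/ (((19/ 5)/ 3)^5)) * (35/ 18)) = -168374732/ 428935546875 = -0.00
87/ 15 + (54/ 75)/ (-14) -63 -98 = -27169/ 175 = -155.25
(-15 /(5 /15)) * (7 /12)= -105 /4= -26.25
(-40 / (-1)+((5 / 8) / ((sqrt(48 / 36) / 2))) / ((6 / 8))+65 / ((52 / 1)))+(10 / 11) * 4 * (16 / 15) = 5 * sqrt(3) / 6+5957 / 132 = 46.57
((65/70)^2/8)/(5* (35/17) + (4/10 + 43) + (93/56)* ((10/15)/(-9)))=129285/64259608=0.00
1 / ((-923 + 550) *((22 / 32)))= -16 / 4103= -0.00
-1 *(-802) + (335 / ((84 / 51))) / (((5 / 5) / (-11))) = -40189 / 28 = -1435.32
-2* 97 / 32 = -97 / 16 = -6.06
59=59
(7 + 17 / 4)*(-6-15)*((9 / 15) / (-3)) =189 / 4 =47.25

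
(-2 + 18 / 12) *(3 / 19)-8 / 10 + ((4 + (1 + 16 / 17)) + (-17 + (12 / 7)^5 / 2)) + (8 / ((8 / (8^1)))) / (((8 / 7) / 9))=3173858997 / 54286610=58.46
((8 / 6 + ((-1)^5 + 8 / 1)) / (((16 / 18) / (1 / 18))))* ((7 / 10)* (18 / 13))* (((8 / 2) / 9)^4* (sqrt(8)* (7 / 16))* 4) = 1960* sqrt(2) / 28431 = 0.10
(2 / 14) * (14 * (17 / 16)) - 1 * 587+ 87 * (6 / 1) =-503 / 8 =-62.88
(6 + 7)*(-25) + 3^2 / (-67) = -21784 / 67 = -325.13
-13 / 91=-1 / 7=-0.14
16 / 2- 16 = -8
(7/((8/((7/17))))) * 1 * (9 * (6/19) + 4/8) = 6223/5168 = 1.20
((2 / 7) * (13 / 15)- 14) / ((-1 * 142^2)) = 361 / 529305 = 0.00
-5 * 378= -1890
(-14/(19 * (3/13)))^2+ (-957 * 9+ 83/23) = -642592132/74727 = -8599.20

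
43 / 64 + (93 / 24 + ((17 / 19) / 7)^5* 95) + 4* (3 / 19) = 726367558501 / 140179523008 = 5.18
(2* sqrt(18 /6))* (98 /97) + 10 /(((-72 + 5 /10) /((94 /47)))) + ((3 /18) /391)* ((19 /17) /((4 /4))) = -1592563 /5703126 + 196* sqrt(3) /97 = 3.22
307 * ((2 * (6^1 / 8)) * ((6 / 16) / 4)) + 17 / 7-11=15501 / 448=34.60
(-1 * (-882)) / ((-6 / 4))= -588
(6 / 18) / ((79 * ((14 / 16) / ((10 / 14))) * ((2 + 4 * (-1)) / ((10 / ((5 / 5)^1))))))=-200 / 11613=-0.02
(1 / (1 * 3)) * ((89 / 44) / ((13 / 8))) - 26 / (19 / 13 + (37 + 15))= -21292 / 298155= -0.07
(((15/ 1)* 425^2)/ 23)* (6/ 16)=8128125/ 184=44174.59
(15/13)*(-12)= -180/13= -13.85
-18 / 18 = -1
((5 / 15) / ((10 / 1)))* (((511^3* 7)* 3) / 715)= 934029817 / 7150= 130633.54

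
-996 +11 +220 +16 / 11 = -8399 / 11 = -763.55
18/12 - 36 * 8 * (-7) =4035/2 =2017.50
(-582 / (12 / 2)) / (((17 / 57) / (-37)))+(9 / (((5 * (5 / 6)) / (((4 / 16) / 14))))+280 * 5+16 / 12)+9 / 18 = 479650127 / 35700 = 13435.58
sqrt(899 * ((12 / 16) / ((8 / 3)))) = 3 * sqrt(1798) / 8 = 15.90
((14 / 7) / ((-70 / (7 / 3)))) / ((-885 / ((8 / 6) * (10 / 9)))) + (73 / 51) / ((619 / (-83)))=-144695621 / 754341255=-0.19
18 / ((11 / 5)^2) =450 / 121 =3.72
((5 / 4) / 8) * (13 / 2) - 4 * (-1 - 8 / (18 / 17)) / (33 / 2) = 3.09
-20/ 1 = -20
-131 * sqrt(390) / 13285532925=-0.00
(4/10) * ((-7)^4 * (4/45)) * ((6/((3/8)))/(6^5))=9604/54675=0.18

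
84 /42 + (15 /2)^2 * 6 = 679 /2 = 339.50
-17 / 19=-0.89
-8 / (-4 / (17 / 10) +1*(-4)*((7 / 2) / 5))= 340 / 219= 1.55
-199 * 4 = -796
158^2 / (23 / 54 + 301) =1348056 / 16277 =82.82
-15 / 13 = -1.15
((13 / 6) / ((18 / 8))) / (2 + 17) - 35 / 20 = -3487 / 2052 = -1.70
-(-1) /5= 0.20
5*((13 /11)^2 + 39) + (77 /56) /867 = 169517171 /839256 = 201.99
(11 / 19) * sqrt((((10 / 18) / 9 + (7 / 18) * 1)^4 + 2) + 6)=11 * sqrt(5538378529) / 498636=1.64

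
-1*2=-2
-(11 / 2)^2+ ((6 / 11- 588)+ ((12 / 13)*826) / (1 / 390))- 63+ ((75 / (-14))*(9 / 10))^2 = 2558762719 / 8624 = 296702.54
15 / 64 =0.23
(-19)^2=361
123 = 123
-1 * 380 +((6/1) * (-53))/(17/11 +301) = -634069/1664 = -381.05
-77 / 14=-11 / 2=-5.50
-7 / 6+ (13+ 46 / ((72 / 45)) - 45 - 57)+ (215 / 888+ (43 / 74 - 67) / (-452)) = -3061877 / 50172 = -61.03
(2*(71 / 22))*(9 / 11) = 639 / 121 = 5.28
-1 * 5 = -5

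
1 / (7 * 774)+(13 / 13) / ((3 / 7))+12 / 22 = 171581 / 59598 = 2.88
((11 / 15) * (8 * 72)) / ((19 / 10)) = 4224 / 19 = 222.32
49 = 49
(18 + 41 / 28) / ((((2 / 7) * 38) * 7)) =545 / 2128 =0.26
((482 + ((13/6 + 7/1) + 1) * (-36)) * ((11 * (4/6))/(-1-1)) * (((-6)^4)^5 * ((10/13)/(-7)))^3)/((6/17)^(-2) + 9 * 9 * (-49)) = -149670751448062782135301996563207346878199787578982400/21491091349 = -6964316005060724761209613000000000000000000.00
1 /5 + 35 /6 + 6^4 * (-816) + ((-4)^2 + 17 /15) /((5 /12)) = -158623327 /150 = -1057488.85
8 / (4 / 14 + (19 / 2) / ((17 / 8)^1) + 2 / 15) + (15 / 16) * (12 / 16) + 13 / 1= 1071047 / 69824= 15.34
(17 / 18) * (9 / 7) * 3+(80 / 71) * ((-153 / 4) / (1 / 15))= -642.84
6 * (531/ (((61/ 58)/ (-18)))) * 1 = -3326184/ 61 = -54527.61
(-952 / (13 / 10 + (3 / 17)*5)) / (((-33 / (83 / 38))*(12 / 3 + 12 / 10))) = 2398700 / 432003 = 5.55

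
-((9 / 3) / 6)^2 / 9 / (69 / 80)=-20 / 621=-0.03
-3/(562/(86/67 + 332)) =-1.78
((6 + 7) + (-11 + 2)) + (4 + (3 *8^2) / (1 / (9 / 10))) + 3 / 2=182.30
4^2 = 16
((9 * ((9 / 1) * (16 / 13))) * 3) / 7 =3888 / 91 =42.73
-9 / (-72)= 1 / 8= 0.12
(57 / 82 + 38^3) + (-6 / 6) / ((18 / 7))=20247881 / 369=54872.31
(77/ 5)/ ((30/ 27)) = 693/ 50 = 13.86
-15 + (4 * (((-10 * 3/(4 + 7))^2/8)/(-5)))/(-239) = -433695/28919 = -15.00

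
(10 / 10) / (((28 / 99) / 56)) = 198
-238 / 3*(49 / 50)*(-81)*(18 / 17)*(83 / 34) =6917967 / 425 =16277.57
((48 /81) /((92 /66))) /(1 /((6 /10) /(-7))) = -0.04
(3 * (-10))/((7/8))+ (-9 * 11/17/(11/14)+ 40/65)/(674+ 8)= -18091897/527527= -34.30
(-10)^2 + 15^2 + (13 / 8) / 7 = 18213 / 56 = 325.23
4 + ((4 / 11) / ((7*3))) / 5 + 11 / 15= 5471 / 1155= 4.74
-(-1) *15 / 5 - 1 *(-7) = 10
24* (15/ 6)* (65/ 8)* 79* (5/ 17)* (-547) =-210663375/ 34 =-6195981.62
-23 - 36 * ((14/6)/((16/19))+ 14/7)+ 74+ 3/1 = -471/4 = -117.75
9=9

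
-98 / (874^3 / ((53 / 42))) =-371 / 2002882872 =-0.00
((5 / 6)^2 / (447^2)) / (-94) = -25 / 676153656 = -0.00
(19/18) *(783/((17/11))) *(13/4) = 236379/136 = 1738.08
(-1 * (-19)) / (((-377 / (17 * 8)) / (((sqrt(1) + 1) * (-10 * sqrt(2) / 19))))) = 2720 * sqrt(2) / 377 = 10.20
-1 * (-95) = 95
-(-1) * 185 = 185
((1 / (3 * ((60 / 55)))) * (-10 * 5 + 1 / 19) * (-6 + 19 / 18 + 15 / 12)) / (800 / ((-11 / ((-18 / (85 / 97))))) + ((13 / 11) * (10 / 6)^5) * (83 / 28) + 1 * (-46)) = 0.04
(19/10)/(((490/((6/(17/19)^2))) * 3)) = 6859/708050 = 0.01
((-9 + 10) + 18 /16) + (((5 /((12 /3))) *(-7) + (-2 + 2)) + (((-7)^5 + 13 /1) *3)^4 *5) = 257728001195496550987 /8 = 32216000149437068873.38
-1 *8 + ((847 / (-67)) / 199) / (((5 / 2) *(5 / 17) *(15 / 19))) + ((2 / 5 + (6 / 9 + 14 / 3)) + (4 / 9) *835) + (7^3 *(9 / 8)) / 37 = 1683446354119 / 4439889000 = 379.16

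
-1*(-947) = 947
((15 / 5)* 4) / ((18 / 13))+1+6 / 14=212 / 21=10.10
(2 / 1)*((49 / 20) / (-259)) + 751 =277863 / 370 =750.98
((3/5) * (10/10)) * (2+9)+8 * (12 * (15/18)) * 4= 1633/5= 326.60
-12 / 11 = -1.09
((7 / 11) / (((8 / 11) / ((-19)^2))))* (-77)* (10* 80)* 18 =-350242200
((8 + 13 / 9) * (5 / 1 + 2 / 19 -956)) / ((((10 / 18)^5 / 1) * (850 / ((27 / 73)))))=-3200514849 / 43343750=-73.84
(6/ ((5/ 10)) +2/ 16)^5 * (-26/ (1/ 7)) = -47695798.55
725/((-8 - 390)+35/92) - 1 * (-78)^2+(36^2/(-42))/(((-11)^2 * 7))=-1319954514712/216888749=-6085.86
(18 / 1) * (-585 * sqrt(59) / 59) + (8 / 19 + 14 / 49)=94 / 133 - 10530 * sqrt(59) / 59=-1370.18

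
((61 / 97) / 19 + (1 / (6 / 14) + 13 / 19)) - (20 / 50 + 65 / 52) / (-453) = 50999159 / 16697580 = 3.05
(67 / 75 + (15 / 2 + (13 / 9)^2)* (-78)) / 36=-252061 / 12150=-20.75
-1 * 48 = -48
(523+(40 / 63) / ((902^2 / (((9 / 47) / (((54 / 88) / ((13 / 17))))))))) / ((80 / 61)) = 89084163456823 / 223387552080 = 398.79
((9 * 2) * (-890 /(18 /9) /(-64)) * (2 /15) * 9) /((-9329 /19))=-0.31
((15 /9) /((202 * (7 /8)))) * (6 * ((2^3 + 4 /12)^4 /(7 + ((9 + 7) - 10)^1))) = 15625000 /744471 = 20.99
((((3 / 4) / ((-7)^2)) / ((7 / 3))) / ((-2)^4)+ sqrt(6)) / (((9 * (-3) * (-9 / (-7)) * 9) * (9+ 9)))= -7 * sqrt(6) / 39366 -1 / 13716864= -0.00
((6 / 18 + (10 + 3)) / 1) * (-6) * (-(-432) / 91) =-34560 / 91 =-379.78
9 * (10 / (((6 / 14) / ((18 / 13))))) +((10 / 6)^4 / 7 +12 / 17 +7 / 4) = 147525137 / 501228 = 294.33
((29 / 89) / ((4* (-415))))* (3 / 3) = -29 / 147740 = -0.00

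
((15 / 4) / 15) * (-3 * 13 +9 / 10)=-381 / 40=-9.52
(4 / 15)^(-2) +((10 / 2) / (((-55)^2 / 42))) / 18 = 408487 / 29040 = 14.07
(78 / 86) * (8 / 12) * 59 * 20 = 30680 / 43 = 713.49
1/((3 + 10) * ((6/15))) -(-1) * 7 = 187/26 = 7.19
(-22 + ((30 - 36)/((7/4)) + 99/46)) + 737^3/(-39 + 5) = -11774010.13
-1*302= -302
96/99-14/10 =-71/165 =-0.43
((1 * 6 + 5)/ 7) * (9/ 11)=9/ 7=1.29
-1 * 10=-10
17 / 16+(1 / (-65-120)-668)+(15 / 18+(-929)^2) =7657889027 / 8880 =862374.89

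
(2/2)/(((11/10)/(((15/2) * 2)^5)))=7593750/11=690340.91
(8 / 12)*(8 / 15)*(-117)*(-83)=17264 / 5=3452.80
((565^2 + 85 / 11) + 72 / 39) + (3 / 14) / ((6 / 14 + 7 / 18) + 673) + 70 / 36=69764408049595 / 218535174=319236.52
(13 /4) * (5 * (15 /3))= 325 /4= 81.25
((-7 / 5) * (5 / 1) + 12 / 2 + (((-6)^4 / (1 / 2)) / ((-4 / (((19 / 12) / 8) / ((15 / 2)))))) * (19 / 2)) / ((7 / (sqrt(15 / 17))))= -467 * sqrt(255) / 340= -21.93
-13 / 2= -6.50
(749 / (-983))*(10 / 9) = -7490 / 8847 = -0.85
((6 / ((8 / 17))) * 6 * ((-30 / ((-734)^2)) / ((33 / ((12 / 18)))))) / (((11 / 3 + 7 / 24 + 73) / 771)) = -2359260 / 2736476413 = -0.00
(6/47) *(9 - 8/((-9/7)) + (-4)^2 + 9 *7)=1696/141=12.03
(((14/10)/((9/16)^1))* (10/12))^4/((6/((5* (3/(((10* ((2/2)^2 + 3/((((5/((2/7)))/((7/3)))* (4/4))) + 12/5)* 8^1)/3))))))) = 1536640/3365793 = 0.46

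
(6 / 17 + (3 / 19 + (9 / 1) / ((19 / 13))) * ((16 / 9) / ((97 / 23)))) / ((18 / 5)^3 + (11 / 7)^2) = 0.06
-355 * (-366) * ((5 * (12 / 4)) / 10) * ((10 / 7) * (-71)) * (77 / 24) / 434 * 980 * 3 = -26637274125 / 62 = -429633453.63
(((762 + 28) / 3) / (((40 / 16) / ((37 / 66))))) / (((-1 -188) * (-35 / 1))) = 5846 / 654885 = 0.01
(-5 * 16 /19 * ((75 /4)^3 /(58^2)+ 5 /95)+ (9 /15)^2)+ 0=-985146581 /121440400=-8.11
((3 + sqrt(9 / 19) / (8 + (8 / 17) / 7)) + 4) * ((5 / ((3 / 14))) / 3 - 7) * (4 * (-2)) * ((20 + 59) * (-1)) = 65807 * sqrt(19) / 6840 + 30968 / 9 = 3482.83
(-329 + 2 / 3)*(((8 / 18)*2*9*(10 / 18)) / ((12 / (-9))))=9850 / 9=1094.44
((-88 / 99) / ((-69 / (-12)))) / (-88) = 4 / 2277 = 0.00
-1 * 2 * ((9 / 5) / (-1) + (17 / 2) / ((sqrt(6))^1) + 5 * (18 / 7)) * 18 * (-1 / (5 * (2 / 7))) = 357 * sqrt(6) / 10 + 6966 / 25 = 366.09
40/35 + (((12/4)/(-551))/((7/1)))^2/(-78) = 1.14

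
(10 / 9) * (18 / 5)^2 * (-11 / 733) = -792 / 3665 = -0.22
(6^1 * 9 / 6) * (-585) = -5265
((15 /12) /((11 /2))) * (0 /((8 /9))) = 0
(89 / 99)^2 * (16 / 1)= 126736 / 9801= 12.93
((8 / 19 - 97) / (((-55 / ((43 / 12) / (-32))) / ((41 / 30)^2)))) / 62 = -26527861 / 4478284800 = -0.01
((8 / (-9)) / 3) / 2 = -4 / 27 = -0.15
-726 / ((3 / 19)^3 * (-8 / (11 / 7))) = 9129329 / 252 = 36227.50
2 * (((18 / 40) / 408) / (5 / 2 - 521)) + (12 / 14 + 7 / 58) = 139973651 / 143147480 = 0.98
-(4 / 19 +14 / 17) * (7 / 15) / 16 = -1169 / 38760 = -0.03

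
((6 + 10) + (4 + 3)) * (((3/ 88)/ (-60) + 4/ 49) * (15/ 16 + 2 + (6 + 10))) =35.31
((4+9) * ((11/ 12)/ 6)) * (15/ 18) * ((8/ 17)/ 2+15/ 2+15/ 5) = 260975/ 14688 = 17.77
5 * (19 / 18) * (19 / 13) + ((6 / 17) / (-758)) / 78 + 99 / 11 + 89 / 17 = 16545809 / 753831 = 21.95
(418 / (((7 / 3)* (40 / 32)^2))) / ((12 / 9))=15048 / 175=85.99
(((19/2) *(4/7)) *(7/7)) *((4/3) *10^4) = 1520000/21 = 72380.95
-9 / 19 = -0.47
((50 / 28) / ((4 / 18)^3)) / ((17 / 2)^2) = 18225 / 8092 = 2.25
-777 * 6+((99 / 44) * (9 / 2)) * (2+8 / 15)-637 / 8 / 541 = -100333799 / 21640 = -4636.50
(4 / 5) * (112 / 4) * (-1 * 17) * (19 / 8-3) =238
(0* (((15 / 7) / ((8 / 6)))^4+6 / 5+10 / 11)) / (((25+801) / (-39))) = 0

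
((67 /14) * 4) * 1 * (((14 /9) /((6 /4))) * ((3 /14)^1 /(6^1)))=134 /189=0.71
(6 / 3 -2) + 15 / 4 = 15 / 4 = 3.75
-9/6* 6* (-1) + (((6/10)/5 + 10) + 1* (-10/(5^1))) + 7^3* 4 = 34728/25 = 1389.12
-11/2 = -5.50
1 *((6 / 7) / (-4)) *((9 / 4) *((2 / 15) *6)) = -0.39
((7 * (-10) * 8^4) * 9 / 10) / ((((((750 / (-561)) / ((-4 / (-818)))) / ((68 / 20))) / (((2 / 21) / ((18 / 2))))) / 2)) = 52084736 / 766875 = 67.92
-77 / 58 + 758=43887 / 58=756.67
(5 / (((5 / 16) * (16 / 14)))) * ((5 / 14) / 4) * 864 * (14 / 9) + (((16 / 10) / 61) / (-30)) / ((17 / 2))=130661992 / 77775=1680.00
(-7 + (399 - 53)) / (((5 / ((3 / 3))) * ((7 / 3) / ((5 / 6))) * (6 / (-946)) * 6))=-53449 / 84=-636.30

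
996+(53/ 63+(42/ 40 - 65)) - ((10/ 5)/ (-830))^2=40488133883/ 43400700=932.89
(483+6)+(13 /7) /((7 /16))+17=25002 /49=510.24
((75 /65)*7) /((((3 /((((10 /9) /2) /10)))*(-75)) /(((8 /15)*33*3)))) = -308 /2925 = -0.11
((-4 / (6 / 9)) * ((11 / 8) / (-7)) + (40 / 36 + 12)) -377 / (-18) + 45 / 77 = 35.82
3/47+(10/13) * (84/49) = 5913/4277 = 1.38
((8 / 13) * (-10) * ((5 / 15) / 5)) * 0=0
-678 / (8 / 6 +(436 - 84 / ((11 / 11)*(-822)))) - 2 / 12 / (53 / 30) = -7833902 / 4764329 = -1.64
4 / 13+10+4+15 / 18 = 1181 / 78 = 15.14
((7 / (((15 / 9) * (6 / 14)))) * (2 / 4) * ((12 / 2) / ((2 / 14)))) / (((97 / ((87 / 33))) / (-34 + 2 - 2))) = -1014594 / 5335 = -190.18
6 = 6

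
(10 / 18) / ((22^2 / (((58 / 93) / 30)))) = 29 / 1215324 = 0.00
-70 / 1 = -70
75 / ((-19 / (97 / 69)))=-2425 / 437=-5.55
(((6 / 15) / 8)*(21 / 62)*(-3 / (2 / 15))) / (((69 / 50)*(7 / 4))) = -225 / 1426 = -0.16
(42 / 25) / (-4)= -0.42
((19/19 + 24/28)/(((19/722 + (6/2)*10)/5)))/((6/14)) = 2470/3423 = 0.72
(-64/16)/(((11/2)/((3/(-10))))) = 12/55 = 0.22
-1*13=-13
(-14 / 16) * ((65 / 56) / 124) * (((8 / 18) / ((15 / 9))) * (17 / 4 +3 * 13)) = -0.09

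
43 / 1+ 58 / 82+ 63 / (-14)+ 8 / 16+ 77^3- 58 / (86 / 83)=804838996 / 1763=456516.73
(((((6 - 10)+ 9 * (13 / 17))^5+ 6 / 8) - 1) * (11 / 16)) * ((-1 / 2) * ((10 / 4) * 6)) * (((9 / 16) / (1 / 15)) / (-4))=25136917371225 / 11631468544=2161.11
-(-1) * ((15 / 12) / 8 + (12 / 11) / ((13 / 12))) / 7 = 5323 / 32032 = 0.17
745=745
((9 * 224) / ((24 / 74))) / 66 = 1036 / 11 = 94.18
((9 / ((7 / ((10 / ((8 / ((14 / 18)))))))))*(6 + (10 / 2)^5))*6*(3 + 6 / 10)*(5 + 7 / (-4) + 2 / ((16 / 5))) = 2620647 / 8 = 327580.88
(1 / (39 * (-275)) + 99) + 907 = 1006.00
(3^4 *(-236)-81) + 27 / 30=-191961 / 10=-19196.10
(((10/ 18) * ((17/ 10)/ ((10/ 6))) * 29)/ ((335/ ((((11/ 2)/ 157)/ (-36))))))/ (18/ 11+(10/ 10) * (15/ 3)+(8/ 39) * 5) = -775489/ 124473430800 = -0.00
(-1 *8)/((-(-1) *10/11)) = -44/5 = -8.80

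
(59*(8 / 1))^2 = 222784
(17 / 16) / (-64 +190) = 17 / 2016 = 0.01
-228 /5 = -45.60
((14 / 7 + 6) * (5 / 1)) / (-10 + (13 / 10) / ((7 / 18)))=-6.01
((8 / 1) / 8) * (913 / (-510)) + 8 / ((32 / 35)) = 7099 / 1020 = 6.96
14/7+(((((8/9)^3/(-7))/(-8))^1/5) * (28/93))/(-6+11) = 3390106/1694925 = 2.00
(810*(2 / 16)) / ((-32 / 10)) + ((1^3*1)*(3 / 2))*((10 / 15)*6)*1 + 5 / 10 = -1609 / 64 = -25.14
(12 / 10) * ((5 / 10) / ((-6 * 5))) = -1 / 50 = -0.02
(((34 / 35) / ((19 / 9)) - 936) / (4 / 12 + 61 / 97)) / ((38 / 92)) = -2081971431 / 884450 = -2353.97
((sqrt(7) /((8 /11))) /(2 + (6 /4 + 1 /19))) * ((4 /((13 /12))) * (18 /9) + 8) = 2090 * sqrt(7) /351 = 15.75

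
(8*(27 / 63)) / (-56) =-3 / 49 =-0.06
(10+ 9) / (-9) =-19 / 9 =-2.11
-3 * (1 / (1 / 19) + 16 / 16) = -60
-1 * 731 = -731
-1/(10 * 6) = -0.02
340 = 340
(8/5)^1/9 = 8/45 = 0.18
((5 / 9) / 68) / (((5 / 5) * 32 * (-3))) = -5 / 58752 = -0.00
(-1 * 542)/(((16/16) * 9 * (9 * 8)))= -271/324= -0.84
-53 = -53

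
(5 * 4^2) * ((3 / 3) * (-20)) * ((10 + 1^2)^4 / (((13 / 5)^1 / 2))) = -234256000 / 13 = -18019692.31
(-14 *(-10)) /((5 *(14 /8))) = 16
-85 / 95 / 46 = -17 / 874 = -0.02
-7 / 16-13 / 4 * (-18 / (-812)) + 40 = 128265 / 3248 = 39.49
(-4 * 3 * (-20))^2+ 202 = 57802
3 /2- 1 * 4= -5 /2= -2.50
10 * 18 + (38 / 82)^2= 302941 / 1681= 180.21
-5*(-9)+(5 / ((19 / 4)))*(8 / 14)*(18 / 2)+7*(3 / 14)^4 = 5258259 / 104272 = 50.43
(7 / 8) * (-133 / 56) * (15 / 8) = -3.90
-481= -481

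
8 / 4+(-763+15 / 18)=-4561 / 6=-760.17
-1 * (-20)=20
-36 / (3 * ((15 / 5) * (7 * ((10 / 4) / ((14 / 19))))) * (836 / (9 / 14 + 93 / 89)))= -4206 / 12369665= -0.00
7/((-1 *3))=-7/3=-2.33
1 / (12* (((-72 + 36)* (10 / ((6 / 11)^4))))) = -3 / 146410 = -0.00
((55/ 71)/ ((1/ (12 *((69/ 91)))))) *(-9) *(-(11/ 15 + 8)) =3579444/ 6461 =554.01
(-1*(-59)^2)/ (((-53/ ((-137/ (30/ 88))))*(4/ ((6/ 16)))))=-5245867/ 2120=-2474.47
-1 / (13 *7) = -1 / 91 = -0.01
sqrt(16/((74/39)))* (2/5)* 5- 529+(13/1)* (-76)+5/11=-16682/11+4* sqrt(2886)/37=-1510.74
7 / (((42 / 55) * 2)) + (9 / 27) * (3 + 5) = 29 / 4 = 7.25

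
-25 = -25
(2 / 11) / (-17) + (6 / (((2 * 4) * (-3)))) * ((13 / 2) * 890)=-1081803 / 748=-1446.26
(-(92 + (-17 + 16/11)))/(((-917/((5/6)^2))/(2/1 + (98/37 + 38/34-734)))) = -1375812925/32630004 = -42.16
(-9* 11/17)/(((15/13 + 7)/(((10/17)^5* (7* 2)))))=-900900000/1279291157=-0.70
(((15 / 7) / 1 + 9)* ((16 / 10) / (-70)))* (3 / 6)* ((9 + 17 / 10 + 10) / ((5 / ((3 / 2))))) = -24219 / 30625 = -0.79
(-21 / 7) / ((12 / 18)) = -9 / 2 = -4.50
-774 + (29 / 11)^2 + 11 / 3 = -277108 / 363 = -763.38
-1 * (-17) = 17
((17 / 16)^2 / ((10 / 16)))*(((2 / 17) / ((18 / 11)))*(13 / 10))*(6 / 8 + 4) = 46189 / 57600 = 0.80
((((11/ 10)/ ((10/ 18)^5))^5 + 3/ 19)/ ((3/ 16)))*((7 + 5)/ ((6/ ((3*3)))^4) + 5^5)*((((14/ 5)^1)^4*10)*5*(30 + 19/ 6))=8916726398472605935063535538528697847078/ 1327134668827056884765625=6718780398038545.06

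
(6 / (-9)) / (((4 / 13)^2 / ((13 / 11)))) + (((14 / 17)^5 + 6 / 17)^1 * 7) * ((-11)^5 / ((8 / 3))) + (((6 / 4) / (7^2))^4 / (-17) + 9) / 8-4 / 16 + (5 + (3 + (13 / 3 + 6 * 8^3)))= -3529661317330710287419 / 11524751819267456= -306267.88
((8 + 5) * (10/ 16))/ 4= 65/ 32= 2.03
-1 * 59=-59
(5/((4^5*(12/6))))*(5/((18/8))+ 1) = 145/18432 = 0.01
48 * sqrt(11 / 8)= 12 * sqrt(22)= 56.28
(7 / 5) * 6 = 42 / 5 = 8.40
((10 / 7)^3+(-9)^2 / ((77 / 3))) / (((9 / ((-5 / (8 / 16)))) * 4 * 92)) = -114535 / 6248088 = -0.02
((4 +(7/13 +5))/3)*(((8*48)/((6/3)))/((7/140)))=158720/13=12209.23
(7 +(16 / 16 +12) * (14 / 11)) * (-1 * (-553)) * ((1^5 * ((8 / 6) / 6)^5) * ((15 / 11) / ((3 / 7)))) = 160414240 / 7144929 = 22.45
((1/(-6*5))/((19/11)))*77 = -847/570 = -1.49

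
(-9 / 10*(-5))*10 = 45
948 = 948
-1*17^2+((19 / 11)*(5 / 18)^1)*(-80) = -32411 / 99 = -327.38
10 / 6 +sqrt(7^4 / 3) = 5 / 3 +49 * sqrt(3) / 3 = 29.96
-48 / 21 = -16 / 7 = -2.29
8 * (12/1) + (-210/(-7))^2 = 996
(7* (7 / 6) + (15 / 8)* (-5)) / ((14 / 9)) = -87 / 112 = -0.78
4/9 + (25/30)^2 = 41/36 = 1.14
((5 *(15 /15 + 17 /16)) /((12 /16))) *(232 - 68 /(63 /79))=127105 /63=2017.54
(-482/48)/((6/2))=-241/72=-3.35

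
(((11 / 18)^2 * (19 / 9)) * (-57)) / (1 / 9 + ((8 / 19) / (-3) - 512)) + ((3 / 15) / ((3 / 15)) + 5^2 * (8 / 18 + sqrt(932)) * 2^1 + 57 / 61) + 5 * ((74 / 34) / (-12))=114424415287 / 4903016886 + 100 * sqrt(233)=1549.77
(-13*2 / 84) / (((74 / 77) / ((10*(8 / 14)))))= -1430 / 777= -1.84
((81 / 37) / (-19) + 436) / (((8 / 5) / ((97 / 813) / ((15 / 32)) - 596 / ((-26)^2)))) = -170.85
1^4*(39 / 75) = 13 / 25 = 0.52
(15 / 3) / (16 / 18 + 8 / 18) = 15 / 4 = 3.75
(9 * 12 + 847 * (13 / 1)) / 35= 11119 / 35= 317.69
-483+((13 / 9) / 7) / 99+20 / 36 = -3008993 / 6237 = -482.44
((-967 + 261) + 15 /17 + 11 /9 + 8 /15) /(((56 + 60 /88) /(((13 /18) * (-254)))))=19543851184 /8585595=2276.35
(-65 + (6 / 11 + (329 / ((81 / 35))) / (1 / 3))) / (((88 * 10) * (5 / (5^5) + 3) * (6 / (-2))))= -6720125 / 147093408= -0.05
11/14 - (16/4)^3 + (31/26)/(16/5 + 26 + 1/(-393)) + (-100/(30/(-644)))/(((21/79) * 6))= 180823794160/140965461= 1282.75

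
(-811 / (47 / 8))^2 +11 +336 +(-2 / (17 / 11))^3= 210550935539 / 10852817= 19400.58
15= 15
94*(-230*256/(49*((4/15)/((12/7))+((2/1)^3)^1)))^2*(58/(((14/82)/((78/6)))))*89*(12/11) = 21787878215272366080000/24900898253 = 874983624843.63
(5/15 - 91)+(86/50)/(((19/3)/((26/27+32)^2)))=943804/4617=204.42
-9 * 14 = -126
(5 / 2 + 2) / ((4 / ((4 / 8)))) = 9 / 16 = 0.56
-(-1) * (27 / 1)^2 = 729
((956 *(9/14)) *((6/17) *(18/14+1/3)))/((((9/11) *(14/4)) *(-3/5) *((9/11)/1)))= -2313520/9261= -249.81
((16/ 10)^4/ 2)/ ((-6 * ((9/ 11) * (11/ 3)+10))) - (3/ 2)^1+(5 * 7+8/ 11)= 18331847/ 536250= 34.19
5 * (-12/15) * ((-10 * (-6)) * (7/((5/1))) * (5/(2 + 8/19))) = -15960/23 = -693.91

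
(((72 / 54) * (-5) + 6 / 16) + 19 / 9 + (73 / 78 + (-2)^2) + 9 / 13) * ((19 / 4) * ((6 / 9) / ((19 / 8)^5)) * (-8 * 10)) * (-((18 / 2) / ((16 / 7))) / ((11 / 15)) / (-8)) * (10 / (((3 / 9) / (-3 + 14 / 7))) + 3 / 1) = 1639008000 / 18635903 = 87.95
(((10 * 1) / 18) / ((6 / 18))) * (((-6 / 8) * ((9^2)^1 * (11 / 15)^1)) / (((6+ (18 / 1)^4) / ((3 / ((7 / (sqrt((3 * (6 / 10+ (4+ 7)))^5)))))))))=-2247993 * sqrt(870) / 30619750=-2.17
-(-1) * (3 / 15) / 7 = 1 / 35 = 0.03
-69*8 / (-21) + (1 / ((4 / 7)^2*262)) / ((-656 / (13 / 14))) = 26.29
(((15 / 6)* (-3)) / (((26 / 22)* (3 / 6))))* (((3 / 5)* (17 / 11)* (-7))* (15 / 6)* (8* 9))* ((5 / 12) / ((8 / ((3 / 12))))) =80325 / 416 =193.09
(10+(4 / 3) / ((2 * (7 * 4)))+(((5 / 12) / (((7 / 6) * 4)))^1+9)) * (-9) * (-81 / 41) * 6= 2340819 / 1148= 2039.04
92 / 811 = 0.11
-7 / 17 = -0.41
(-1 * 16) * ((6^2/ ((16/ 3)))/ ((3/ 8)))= -288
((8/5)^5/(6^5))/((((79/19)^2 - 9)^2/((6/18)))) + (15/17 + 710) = 56631556786909/79663753125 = 710.88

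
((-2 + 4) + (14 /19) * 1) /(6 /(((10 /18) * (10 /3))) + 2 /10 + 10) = 325 /1596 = 0.20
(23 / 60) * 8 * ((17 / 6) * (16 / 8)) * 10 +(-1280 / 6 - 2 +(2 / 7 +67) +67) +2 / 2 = 93.73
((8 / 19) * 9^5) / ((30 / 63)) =4960116 / 95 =52211.75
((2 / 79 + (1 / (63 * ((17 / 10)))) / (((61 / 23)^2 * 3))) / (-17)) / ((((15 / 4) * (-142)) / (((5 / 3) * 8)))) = 389264896 / 10259997770421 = 0.00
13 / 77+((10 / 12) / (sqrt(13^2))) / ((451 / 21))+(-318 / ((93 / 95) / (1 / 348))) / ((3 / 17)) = -1699398511 / 332062731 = -5.12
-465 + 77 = -388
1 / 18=0.06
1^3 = 1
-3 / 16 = -0.19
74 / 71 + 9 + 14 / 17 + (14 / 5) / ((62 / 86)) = 2759439 / 187085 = 14.75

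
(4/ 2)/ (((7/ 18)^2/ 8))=5184/ 49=105.80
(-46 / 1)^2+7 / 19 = 40211 / 19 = 2116.37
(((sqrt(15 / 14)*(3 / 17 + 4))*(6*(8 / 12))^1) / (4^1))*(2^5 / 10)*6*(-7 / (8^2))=-213*sqrt(210) / 340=-9.08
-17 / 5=-3.40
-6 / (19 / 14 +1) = -2.55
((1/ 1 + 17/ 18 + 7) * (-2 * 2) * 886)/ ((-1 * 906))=142646/ 4077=34.99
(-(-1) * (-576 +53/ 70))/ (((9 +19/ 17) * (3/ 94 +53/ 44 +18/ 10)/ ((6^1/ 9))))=-12.48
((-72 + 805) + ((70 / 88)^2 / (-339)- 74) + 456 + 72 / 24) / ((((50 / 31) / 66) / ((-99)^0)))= 22746146057 / 497200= 45748.48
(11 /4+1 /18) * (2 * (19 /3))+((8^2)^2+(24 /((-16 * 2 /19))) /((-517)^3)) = 61660499012617 /14924348604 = 4131.54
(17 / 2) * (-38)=-323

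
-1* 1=-1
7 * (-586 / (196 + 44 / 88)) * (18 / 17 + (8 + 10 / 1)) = -886032 / 2227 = -397.86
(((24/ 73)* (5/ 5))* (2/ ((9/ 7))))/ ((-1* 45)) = -0.01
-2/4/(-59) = 1/118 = 0.01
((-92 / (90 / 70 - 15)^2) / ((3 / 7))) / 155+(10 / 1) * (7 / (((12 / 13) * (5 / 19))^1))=308722351 / 1071360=288.16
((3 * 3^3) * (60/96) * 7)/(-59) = -2835/472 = -6.01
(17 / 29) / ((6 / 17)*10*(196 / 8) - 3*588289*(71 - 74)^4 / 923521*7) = -266897569 / 453965337147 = -0.00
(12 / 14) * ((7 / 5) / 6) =1 / 5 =0.20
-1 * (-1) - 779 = -778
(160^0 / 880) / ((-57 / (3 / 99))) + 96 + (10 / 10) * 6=168838559 / 1655280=102.00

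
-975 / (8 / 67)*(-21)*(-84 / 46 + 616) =105317391.03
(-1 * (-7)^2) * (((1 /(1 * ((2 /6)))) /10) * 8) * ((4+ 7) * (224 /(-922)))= 724416 /2305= 314.28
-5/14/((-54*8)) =5/6048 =0.00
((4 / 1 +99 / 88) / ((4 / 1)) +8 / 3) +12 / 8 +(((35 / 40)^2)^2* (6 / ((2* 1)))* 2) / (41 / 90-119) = 177583979 / 32775168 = 5.42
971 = 971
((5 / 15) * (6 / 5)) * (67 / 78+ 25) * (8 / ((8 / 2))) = 4034 / 195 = 20.69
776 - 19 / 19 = 775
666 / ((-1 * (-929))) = 666 / 929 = 0.72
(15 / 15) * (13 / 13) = 1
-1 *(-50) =50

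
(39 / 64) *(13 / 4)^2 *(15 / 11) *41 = 4053465 / 11264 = 359.86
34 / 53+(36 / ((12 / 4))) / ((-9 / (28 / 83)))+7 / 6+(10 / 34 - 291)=-43276549 / 149566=-289.35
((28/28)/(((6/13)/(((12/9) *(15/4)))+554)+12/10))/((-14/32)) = -520/126329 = -0.00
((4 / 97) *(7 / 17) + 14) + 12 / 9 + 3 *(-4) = 16574 / 4947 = 3.35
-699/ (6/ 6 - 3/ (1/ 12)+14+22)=-699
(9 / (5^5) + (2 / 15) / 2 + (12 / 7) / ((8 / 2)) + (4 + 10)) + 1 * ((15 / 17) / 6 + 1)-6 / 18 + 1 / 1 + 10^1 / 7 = 39583301 / 2231250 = 17.74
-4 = -4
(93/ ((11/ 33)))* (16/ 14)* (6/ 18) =744/ 7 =106.29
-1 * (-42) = 42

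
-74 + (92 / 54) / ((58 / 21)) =-73.38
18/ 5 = 3.60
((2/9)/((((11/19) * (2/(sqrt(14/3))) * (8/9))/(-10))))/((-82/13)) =1235 * sqrt(42)/10824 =0.74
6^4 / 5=259.20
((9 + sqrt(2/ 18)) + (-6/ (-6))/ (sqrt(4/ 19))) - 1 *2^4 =-20/ 3 + sqrt(19)/ 2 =-4.49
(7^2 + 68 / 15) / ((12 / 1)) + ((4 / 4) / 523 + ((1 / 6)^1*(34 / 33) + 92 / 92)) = 5834999 / 1035540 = 5.63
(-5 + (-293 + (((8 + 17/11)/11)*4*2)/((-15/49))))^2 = 1505595204/14641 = 102834.18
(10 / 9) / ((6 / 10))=50 / 27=1.85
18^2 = 324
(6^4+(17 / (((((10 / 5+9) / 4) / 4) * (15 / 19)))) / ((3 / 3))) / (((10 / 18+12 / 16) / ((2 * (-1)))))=-5256192 / 2585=-2033.34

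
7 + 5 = 12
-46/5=-9.20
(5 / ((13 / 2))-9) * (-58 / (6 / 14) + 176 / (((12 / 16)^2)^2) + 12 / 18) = -3653836 / 1053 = -3469.93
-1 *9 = -9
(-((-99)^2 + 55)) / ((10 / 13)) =-64064 / 5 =-12812.80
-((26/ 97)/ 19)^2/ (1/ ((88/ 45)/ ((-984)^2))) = -0.00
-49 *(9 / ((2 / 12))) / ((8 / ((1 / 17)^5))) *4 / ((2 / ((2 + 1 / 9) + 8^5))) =-15.27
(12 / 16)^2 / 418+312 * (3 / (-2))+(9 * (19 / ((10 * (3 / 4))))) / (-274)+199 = -1232739371 / 4581280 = -269.08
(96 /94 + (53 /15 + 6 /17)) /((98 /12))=117634 /195755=0.60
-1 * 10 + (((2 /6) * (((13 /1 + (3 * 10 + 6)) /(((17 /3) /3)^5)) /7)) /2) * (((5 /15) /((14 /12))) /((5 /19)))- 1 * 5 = -106115298 /7099285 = -14.95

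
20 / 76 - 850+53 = -15138 / 19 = -796.74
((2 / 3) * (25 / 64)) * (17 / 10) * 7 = 595 / 192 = 3.10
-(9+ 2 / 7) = -65 / 7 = -9.29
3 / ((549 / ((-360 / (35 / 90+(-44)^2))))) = -432 / 425231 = -0.00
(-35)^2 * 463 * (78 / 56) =3159975 / 4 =789993.75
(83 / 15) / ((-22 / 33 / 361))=-29963 / 10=-2996.30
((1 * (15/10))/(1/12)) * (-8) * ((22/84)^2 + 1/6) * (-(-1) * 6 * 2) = -19920/49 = -406.53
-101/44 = -2.30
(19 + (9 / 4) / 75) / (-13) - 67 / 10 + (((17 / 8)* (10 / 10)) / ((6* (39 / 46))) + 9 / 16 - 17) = -24.18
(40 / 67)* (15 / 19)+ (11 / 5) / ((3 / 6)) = 31006 / 6365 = 4.87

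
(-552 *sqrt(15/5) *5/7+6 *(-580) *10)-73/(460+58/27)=-434236371/12478-2760 *sqrt(3)/7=-35483.08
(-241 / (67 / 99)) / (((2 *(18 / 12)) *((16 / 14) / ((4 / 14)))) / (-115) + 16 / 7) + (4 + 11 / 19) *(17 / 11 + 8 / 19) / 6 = -75567844551 / 467196092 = -161.75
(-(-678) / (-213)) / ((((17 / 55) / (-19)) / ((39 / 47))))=9210630 / 56729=162.36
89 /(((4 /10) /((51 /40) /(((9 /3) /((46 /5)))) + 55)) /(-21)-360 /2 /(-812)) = 319298091 /794125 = 402.08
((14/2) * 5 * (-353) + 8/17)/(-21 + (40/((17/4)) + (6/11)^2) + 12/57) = 160950691/144349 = 1115.01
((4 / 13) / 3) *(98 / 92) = 98 / 897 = 0.11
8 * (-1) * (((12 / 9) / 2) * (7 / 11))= -112 / 33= -3.39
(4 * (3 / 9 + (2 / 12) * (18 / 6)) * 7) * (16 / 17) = 21.96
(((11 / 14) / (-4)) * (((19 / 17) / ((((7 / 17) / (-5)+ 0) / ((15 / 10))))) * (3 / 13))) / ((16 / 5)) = 0.29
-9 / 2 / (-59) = 9 / 118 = 0.08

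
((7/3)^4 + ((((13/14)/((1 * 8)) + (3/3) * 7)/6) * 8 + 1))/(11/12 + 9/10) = 4175/189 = 22.09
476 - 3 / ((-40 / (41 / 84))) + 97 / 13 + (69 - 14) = 7840533 / 14560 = 538.50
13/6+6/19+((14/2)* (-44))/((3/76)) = -296407/38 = -7800.18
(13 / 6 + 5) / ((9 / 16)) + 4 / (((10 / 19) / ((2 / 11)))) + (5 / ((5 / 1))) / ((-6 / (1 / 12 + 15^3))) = -6514889 / 11880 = -548.39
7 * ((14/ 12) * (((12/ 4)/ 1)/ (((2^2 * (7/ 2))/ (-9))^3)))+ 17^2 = 31639/ 112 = 282.49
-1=-1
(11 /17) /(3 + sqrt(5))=33 /68 - 11*sqrt(5) /68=0.12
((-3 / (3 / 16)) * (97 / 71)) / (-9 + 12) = -1552 / 213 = -7.29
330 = 330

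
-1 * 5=-5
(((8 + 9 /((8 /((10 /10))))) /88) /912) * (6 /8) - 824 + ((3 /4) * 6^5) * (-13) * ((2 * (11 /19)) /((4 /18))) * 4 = -1353427812279 /856064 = -1580989.05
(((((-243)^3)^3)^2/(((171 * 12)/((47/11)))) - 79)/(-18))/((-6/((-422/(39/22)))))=-3205748692767623856576481066813729815956103595/80028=-40057838416149645831165110000000000000000.00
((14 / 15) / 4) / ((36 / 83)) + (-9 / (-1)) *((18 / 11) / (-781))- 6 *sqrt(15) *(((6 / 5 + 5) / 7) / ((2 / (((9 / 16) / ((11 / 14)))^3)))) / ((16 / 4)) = 4816411 / 9278280- 3322053 *sqrt(15) / 13629440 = -0.42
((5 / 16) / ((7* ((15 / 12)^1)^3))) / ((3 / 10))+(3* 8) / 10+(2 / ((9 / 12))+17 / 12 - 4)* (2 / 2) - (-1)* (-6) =-289 / 84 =-3.44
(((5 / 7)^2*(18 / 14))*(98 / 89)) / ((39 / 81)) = 12150 / 8099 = 1.50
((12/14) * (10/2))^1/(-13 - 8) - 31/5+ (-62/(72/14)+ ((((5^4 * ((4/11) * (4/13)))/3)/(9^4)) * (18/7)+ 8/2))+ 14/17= -35500067951/2605132530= -13.63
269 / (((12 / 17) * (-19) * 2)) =-10.03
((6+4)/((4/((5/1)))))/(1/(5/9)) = 125/18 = 6.94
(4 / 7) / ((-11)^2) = 0.00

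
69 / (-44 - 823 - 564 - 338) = -69 / 1769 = -0.04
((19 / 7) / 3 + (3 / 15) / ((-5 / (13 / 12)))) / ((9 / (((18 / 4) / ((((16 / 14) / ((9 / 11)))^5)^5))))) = 82934075634044405917359757579674918608115376947 / 818647235180892617136730882390928505730963708313600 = 0.00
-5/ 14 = -0.36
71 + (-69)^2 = 4832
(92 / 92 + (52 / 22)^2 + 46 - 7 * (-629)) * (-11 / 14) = -38509 / 11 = -3500.82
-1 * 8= -8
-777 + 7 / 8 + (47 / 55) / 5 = -1707099 / 2200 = -775.95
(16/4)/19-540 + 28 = -9724/19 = -511.79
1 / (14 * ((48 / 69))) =23 / 224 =0.10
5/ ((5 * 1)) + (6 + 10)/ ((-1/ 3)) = -47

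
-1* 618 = -618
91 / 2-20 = 51 / 2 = 25.50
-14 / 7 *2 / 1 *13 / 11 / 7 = -52 / 77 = -0.68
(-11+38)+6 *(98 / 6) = 125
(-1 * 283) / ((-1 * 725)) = 283 / 725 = 0.39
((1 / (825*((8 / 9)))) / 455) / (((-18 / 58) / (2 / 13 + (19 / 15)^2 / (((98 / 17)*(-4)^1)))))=-0.00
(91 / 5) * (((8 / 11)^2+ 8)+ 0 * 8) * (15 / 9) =31304 / 121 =258.71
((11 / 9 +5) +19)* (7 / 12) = 1589 / 108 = 14.71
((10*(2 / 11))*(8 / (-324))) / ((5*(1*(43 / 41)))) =-328 / 38313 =-0.01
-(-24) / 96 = 1 / 4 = 0.25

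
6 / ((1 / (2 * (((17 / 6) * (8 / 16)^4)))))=17 / 8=2.12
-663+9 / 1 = -654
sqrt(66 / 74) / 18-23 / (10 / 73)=-1679 / 10+ sqrt(1221) / 666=-167.85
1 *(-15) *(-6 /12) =15 /2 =7.50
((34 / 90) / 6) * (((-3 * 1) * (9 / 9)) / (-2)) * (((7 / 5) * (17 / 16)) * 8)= 2023 / 1800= 1.12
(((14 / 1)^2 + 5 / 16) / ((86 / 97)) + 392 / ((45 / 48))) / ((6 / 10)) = 13200427 / 12384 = 1065.93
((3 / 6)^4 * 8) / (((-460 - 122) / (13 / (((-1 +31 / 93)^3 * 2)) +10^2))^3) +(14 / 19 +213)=6558272162678285 / 30684037054464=213.74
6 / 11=0.55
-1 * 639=-639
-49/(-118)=49/118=0.42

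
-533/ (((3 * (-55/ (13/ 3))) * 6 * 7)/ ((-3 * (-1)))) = 6929/ 6930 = 1.00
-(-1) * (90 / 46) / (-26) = -45 / 598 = -0.08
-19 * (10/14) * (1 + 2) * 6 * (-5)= 8550/7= 1221.43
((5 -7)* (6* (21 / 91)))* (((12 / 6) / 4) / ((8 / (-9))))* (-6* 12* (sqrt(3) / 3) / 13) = -486* sqrt(3) / 169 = -4.98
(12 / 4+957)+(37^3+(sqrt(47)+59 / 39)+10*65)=sqrt(47)+2038316 / 39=52271.37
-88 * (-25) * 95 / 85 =41800 / 17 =2458.82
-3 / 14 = -0.21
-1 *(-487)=487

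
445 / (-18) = -445 / 18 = -24.72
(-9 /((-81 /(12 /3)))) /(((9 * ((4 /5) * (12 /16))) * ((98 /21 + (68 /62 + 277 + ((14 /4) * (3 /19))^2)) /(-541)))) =-0.16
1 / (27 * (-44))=-1 / 1188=-0.00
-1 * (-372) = 372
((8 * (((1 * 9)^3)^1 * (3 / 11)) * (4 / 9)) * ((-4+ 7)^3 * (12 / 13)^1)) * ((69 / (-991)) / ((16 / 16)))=-1226.71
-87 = -87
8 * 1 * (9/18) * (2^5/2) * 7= 448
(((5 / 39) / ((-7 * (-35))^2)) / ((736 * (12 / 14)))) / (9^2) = 1 / 23924496960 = 0.00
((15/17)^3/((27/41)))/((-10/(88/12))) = -11275/14739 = -0.76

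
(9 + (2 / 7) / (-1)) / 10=61 / 70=0.87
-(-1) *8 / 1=8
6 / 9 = 2 / 3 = 0.67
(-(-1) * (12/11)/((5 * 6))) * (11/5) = 2/25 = 0.08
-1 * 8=-8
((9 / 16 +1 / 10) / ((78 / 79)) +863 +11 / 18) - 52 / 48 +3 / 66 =177759251 / 205920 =863.24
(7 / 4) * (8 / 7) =2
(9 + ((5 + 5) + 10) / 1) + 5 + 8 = 42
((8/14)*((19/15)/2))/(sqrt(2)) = 19*sqrt(2)/105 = 0.26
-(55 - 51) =-4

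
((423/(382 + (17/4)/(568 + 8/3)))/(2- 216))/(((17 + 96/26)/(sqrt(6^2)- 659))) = 114907104/703700503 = 0.16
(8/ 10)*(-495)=-396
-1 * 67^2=-4489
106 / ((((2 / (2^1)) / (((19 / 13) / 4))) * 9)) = 1007 / 234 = 4.30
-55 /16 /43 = -55 /688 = -0.08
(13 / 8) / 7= 13 / 56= 0.23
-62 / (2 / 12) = -372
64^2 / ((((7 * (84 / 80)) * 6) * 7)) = 40960 / 3087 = 13.27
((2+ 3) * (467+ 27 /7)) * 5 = 82400 /7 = 11771.43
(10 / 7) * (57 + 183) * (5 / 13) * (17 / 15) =13600 / 91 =149.45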